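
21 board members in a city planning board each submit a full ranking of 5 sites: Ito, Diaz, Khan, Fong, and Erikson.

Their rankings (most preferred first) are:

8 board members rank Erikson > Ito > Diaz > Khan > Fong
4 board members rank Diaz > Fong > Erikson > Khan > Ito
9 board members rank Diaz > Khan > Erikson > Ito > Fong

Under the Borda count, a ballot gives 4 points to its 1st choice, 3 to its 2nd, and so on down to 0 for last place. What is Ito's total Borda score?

33

Borda scores:
  Ito: 8·3 + 4·0 + 9·1 = 33
  Diaz: 8·2 + 4·4 + 9·4 = 68
  Khan: 8·1 + 4·1 + 9·3 = 39
  Fong: 8·0 + 4·3 + 9·0 = 12
  Erikson: 8·4 + 4·2 + 9·2 = 58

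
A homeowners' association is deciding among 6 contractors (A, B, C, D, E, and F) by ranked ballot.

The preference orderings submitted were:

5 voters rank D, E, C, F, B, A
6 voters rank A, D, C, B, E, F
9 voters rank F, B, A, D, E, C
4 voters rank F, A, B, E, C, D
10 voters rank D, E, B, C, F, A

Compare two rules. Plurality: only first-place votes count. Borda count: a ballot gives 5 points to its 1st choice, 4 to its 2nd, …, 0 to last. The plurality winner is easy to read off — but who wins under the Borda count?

Plurality first-place counts: A 6, B 0, C 0, D 15, E 0, F 13 → D.
Borda totals: A 73, B 95, C 57, D 117, E 83, F 85 → D.

D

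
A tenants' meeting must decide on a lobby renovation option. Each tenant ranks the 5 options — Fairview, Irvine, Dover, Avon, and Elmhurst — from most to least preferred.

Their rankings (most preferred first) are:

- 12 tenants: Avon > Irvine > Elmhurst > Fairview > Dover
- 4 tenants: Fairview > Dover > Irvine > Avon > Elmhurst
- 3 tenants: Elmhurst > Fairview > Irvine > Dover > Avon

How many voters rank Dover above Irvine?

Ballots ranking Dover above Irvine: 4.
Ballots ranking Irvine above Dover: 12+3 = 15.
So 4 of 19 voters prefer Dover to Irvine.

4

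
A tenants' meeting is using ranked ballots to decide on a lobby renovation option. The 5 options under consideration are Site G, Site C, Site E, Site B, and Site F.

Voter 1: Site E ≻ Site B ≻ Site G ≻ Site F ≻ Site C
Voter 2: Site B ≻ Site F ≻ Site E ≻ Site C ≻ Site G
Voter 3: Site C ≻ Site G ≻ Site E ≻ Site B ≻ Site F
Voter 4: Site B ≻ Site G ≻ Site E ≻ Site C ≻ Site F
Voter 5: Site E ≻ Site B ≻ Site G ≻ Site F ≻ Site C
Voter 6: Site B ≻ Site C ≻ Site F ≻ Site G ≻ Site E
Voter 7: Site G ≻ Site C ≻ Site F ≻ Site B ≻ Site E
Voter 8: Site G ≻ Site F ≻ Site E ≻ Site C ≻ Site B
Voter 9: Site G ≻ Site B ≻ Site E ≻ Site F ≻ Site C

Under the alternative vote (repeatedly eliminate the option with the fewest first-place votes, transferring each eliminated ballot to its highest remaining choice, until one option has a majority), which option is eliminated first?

Site F

Round 1: Site G 3, Site B 3, Site E 2, Site C 1, Site F 0. Site F has the fewest and is eliminated.
Round 2: Site G 3, Site B 3, Site E 2, Site C 1. Site C has the fewest and is eliminated.
Round 3: Site G 4, Site B 3, Site E 2. Site E has the fewest and is eliminated.
Round 4: Site B 5, Site G 4. Site B has a majority.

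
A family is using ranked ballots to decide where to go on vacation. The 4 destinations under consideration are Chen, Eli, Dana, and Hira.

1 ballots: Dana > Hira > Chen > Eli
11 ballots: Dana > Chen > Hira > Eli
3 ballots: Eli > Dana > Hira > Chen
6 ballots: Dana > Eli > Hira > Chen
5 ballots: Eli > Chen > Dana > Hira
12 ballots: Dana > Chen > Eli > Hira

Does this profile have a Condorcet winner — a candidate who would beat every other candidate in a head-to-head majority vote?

Yes

Head-to-head results (38 voters total):
Chen vs Eli: Chen wins 24–14.
Chen vs Dana: Dana wins 33–5.
Chen vs Hira: Chen wins 28–10.
Eli vs Dana: Dana wins 30–8.
Eli vs Hira: Eli wins 26–12.
Dana vs Hira: Dana wins 38–0.
Dana beats each rival — Chen (33–5), Eli (30–8), Hira (38–0) — so Dana is the Condorcet winner.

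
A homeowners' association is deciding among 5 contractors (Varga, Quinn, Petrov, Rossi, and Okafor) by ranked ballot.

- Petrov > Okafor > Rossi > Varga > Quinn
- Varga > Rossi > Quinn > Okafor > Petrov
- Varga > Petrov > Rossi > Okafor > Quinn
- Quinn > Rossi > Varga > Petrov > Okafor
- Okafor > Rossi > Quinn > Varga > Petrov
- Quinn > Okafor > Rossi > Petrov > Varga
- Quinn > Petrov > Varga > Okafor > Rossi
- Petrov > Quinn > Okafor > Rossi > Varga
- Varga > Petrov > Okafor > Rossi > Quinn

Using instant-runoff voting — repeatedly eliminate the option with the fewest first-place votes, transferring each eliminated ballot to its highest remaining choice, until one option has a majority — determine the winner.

Quinn

Round 1: Varga 3, Quinn 3, Petrov 2, Okafor 1, Rossi 0. Rossi has the fewest and is eliminated.
Round 2: Varga 3, Quinn 3, Petrov 2, Okafor 1. Okafor has the fewest and is eliminated.
Round 3: Quinn 4, Varga 3, Petrov 2. Petrov has the fewest and is eliminated.
Round 4: Quinn 5, Varga 4. Quinn has a majority.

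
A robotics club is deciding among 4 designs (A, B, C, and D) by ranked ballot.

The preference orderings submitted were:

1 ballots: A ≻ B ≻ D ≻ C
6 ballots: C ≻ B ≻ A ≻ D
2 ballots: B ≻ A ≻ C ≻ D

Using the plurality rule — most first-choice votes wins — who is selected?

C

First-place vote totals:
  A: 1
  B: 2
  C: 6
  D: 0
C has the most first-place votes.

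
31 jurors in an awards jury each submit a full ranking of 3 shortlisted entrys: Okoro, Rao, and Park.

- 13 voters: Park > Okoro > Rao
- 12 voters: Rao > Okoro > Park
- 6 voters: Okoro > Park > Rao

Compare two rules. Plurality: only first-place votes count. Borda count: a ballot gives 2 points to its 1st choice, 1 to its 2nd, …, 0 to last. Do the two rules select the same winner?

Plurality first-place counts: Okoro 6, Rao 12, Park 13 → Park.
Borda totals: Okoro 37, Rao 24, Park 32 → Okoro.
The two rules disagree: plurality picks Park, Borda picks Okoro.

No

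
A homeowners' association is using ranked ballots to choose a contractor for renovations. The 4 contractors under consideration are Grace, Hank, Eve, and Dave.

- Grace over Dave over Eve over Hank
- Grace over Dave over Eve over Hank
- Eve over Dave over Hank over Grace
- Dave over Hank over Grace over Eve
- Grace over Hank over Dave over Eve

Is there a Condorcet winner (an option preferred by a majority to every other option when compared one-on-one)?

Head-to-head results (5 voters total):
Grace vs Hank: Grace wins 3–2.
Grace vs Eve: Grace wins 4–1.
Grace vs Dave: Grace wins 3–2.
Hank vs Eve: Eve wins 3–2.
Hank vs Dave: Dave wins 4–1.
Eve vs Dave: Dave wins 4–1.
Grace beats each rival — Hank (3–2), Eve (4–1), Dave (3–2) — so Grace is the Condorcet winner.

Yes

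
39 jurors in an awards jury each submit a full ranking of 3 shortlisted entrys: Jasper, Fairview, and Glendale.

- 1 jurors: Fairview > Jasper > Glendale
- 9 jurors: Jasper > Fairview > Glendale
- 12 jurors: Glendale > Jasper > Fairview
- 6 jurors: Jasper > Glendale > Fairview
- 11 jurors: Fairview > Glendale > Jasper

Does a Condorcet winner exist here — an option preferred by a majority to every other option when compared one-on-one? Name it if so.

Head-to-head results (39 voters total):
Jasper vs Fairview: Jasper wins 27–12.
Jasper vs Glendale: Glendale wins 23–16.
Fairview vs Glendale: Fairview wins 21–18.
No candidate beats all others: Jasper beats Fairview beats Glendale beats Jasper, a majority cycle.

There is no Condorcet winner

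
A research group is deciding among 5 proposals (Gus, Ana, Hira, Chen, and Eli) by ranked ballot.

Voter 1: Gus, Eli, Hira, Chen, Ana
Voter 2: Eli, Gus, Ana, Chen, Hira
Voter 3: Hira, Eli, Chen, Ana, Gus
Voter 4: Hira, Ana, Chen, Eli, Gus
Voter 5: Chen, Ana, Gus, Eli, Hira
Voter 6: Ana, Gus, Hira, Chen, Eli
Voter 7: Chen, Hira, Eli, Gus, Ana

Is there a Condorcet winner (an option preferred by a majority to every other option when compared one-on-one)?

Head-to-head results (7 voters total):
Gus vs Ana: Ana wins 4–3.
Gus vs Hira: Gus wins 4–3.
Gus vs Chen: Chen wins 4–3.
Gus vs Eli: Eli wins 4–3.
Ana vs Hira: Hira wins 4–3.
Ana vs Chen: Chen wins 4–3.
Ana vs Eli: Eli wins 4–3.
Hira vs Chen: Hira wins 4–3.
Hira vs Eli: Hira wins 4–3.
Chen vs Eli: Chen wins 4–3.
No candidate beats all others: Gus beats Hira beats Ana beats Gus, a majority cycle.

No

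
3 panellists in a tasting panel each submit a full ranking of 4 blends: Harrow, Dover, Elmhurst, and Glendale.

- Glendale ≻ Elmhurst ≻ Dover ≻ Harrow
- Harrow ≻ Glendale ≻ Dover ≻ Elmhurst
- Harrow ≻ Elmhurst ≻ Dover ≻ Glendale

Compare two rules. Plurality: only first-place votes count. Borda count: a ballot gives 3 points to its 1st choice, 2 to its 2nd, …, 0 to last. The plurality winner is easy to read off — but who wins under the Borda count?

Harrow

Plurality first-place counts: Harrow 2, Dover 0, Elmhurst 0, Glendale 1 → Harrow.
Borda totals: Harrow 6, Dover 3, Elmhurst 4, Glendale 5 → Harrow.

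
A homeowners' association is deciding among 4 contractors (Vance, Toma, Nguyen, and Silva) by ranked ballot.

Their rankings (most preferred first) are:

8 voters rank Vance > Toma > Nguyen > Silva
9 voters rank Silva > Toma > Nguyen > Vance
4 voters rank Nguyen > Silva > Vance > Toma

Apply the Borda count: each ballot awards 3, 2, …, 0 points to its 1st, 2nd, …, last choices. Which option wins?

Borda scores:
  Vance: 8·3 + 9·0 + 4·1 = 28
  Toma: 8·2 + 9·2 + 4·0 = 34
  Nguyen: 8·1 + 9·1 + 4·3 = 29
  Silva: 8·0 + 9·3 + 4·2 = 35
Silva has the highest total.

Silva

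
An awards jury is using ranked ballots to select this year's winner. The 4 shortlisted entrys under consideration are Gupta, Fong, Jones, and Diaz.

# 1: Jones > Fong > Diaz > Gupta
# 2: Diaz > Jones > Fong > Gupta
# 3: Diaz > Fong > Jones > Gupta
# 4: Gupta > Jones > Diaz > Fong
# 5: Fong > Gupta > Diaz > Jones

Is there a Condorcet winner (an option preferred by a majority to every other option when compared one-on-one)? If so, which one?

Diaz

Head-to-head results (5 voters total):
Gupta vs Fong: Fong wins 4–1.
Gupta vs Jones: Jones wins 3–2.
Gupta vs Diaz: Diaz wins 3–2.
Fong vs Jones: Jones wins 3–2.
Fong vs Diaz: Diaz wins 3–2.
Jones vs Diaz: Diaz wins 3–2.
Diaz beats each rival — Gupta (3–2), Fong (3–2), Jones (3–2) — so Diaz is the Condorcet winner.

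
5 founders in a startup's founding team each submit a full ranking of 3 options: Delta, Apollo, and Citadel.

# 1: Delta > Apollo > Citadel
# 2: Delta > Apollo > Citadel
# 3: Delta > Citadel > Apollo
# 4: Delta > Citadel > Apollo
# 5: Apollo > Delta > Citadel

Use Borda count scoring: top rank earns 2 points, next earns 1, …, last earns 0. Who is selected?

Borda scores:
  Delta: 2 + 2 + 2 + 2 + 1 = 9
  Apollo: 1 + 1 + 0 + 0 + 2 = 4
  Citadel: 0 + 0 + 1 + 1 + 0 = 2
Delta has the highest total.

Delta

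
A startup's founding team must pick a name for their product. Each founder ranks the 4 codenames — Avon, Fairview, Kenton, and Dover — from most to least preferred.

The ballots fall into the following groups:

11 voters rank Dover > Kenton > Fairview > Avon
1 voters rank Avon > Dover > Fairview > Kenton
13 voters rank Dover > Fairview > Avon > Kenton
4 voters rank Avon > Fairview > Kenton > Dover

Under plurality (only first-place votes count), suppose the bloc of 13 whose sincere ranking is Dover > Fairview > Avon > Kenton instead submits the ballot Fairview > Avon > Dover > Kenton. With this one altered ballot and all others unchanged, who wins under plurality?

Fairview

First-place totals with the altered ballot: Avon 5, Fairview 13, Kenton 0, Dover 11.
The switch changes the winner from Dover to Fairview.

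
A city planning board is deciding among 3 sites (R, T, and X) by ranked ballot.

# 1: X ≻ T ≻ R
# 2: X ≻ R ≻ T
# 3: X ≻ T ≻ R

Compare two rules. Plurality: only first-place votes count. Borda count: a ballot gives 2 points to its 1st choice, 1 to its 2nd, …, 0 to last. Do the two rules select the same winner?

Yes

Plurality first-place counts: R 0, T 0, X 3 → X.
Borda totals: R 1, T 2, X 6 → X.
The two rules agree on X.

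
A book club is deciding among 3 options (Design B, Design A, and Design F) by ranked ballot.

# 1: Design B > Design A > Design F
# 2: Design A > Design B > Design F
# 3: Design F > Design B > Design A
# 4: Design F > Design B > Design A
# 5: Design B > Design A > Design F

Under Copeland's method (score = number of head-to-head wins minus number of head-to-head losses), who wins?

Design B

Pairwise results:
  Design B vs Design A: Design B wins 4–1.
  Design B vs Design F: Design B wins 3–2.
  Design A vs Design F: Design A wins 3–2.
Copeland scores (wins − losses):
  Design B: 2 − 0 = 2
  Design A: 1 − 1 = 0
  Design F: 0 − 2 = -2
Design B has the best Copeland score.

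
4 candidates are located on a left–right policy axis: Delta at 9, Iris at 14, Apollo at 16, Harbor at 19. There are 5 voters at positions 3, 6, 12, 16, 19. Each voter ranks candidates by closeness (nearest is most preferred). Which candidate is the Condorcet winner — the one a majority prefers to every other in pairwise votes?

Iris

With single-peaked preferences on a line, the Condorcet winner is the candidate closest to the median voter.
The median voter (position 12) is closest to Iris at 14.
Check: Iris vs Apollo — voters closer to Iris: 3 of 5.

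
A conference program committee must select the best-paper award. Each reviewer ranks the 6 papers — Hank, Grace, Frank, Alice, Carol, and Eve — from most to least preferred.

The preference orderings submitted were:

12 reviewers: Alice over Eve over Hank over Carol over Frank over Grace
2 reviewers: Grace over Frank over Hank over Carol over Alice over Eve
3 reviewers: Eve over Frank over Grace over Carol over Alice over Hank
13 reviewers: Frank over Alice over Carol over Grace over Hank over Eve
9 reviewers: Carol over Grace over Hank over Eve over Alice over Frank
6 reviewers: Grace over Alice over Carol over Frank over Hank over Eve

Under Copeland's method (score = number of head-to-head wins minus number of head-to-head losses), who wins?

Alice

Pairwise results:
  Hank vs Grace: Grace wins 33–12.
  Hank vs Frank: Frank wins 24–21.
  Hank vs Alice: Alice wins 34–11.
  Hank vs Carol: Carol wins 31–14.
  Hank vs Eve: Hank wins 30–15.
  Grace vs Frank: Frank wins 28–17.
  Grace vs Alice: Alice wins 25–20.
  Grace vs Carol: Carol wins 34–11.
  Grace vs Eve: Grace wins 30–15.
  Frank vs Alice: Alice wins 27–18.
  Frank vs Carol: Carol wins 27–18.
  Frank vs Eve: Eve wins 24–21.
  Alice vs Carol: Alice wins 31–14.
  Alice vs Eve: Alice wins 33–12.
  Carol vs Eve: Carol wins 30–15.
Copeland scores (wins − losses):
  Hank: 1 − 4 = -3
  Grace: 2 − 3 = -1
  Frank: 2 − 3 = -1
  Alice: 5 − 0 = 5
  Carol: 4 − 1 = 3
  Eve: 1 − 4 = -3
Alice has the best Copeland score.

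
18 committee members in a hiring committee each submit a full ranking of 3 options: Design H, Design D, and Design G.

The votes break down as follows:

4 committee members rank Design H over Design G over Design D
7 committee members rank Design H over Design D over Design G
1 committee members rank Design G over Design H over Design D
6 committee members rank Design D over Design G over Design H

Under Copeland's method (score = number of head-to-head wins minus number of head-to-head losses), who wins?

Design H

Pairwise results:
  Design H vs Design D: Design H wins 12–6.
  Design H vs Design G: Design H wins 11–7.
  Design D vs Design G: Design D wins 13–5.
Copeland scores (wins − losses):
  Design H: 2 − 0 = 2
  Design D: 1 − 1 = 0
  Design G: 0 − 2 = -2
Design H has the best Copeland score.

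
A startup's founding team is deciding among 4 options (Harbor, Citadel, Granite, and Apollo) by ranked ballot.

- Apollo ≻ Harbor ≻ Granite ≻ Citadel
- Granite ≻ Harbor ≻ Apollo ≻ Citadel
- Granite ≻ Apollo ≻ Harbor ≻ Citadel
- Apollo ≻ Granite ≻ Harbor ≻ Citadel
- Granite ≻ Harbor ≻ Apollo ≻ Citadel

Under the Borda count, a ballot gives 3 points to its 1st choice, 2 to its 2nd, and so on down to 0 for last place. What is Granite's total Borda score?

Borda scores:
  Harbor: 2 + 2 + 1 + 1 + 2 = 8
  Citadel: 0 + 0 + 0 + 0 + 0 = 0
  Granite: 1 + 3 + 3 + 2 + 3 = 12
  Apollo: 3 + 1 + 2 + 3 + 1 = 10

12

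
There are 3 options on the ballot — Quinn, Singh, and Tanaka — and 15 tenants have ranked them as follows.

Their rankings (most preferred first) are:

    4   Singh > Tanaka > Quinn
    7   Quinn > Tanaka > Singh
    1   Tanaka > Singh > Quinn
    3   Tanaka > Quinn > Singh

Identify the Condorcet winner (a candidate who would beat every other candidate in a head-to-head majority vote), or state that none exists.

Head-to-head results (15 voters total):
Quinn vs Singh: Quinn wins 10–5.
Quinn vs Tanaka: Tanaka wins 8–7.
Singh vs Tanaka: Tanaka wins 11–4.
Tanaka beats each rival — Quinn (8–7), Singh (11–4) — so Tanaka is the Condorcet winner.

Tanaka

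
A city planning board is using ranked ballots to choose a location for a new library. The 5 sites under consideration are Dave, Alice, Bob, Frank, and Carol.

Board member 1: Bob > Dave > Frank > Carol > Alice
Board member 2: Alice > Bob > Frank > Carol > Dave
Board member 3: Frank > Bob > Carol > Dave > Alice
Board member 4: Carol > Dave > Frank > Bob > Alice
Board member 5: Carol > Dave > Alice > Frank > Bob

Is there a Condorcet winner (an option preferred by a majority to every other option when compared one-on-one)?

No

Head-to-head results (5 voters total):
Dave vs Alice: Dave wins 4–1.
Dave vs Bob: Bob wins 3–2.
Dave vs Frank: Dave wins 3–2.
Dave vs Carol: Carol wins 4–1.
Alice vs Bob: Bob wins 3–2.
Alice vs Frank: Frank wins 3–2.
Alice vs Carol: Carol wins 4–1.
Bob vs Frank: Frank wins 3–2.
Bob vs Carol: Bob wins 3–2.
Frank vs Carol: Frank wins 3–2.
No candidate beats all others: Dave beats Frank beats Bob beats Dave, a majority cycle.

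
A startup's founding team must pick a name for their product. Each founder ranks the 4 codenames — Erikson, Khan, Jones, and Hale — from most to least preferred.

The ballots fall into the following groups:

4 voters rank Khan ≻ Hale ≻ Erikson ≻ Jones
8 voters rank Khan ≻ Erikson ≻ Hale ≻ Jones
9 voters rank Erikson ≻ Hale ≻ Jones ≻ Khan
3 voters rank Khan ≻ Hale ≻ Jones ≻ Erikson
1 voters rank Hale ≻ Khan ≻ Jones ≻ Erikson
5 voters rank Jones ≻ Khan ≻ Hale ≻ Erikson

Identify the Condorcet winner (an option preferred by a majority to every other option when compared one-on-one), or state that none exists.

Head-to-head results (30 voters total):
Erikson vs Khan: Khan wins 21–9.
Erikson vs Jones: Erikson wins 21–9.
Erikson vs Hale: Erikson wins 17–13.
Khan vs Jones: Khan wins 16–14.
Khan vs Hale: Khan wins 20–10.
Jones vs Hale: Hale wins 25–5.
Khan beats each rival — Erikson (21–9), Jones (16–14), Hale (20–10) — so Khan is the Condorcet winner.

Khan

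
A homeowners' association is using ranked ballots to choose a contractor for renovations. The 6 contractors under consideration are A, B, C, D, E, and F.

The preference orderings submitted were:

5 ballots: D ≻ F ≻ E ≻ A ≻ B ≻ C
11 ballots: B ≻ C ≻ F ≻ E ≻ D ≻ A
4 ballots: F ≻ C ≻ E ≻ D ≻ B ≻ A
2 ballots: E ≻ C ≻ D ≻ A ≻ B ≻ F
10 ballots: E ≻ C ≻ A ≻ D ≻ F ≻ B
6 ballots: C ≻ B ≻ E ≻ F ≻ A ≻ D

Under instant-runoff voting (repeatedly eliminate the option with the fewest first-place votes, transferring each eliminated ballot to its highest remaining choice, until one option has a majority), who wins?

Round 1: E 12, B 11, C 6, D 5, F 4, A 0. A has the fewest and is eliminated.
Round 2: E 12, B 11, C 6, D 5, F 4. F has the fewest and is eliminated.
Round 3: E 12, B 11, C 10, D 5. D has the fewest and is eliminated.
Round 4: E 17, B 11, C 10. C has the fewest and is eliminated.
Round 5: E 21, B 17. E has a majority.

E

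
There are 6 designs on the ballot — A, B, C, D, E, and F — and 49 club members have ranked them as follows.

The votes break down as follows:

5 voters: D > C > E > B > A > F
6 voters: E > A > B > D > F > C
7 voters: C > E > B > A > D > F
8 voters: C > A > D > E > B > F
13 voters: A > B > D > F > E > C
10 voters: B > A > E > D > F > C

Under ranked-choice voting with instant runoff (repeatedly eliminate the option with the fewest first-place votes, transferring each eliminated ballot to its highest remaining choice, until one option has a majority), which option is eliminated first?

Round 1: C 15, A 13, B 10, E 6, D 5, F 0. F has the fewest and is eliminated.
Round 2: C 15, A 13, B 10, E 6, D 5. D has the fewest and is eliminated.
Round 3: C 20, A 13, B 10, E 6. E has the fewest and is eliminated.
Round 4: C 20, A 19, B 10. B has the fewest and is eliminated.
Round 5: A 29, C 20. A has a majority.

F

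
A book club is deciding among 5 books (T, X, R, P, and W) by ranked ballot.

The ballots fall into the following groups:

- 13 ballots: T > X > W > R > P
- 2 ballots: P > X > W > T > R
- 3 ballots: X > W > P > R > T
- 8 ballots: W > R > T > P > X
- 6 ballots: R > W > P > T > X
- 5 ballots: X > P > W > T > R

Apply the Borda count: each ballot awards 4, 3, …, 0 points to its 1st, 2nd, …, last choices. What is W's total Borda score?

Borda scores:
  T: 13·4 + 2·1 + 3·0 + 8·2 + 6·1 + 5·1 = 81
  X: 13·3 + 2·3 + 3·4 + 8·0 + 6·0 + 5·4 = 77
  R: 13·1 + 2·0 + 3·1 + 8·3 + 6·4 + 5·0 = 64
  P: 13·0 + 2·4 + 3·2 + 8·1 + 6·2 + 5·3 = 49
  W: 13·2 + 2·2 + 3·3 + 8·4 + 6·3 + 5·2 = 99

99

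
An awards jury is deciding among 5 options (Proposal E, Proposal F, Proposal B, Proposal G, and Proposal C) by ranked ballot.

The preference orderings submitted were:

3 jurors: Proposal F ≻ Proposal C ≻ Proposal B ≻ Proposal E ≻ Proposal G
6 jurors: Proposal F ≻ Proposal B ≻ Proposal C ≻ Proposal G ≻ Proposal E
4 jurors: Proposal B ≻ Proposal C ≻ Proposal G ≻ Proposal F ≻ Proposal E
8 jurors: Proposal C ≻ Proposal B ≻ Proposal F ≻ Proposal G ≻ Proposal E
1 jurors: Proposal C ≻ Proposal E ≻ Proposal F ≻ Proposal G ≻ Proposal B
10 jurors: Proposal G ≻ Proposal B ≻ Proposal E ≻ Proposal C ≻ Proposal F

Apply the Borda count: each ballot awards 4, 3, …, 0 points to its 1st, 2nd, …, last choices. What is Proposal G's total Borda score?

63

Borda scores:
  Proposal E: 3·1 + 6·0 + 4·0 + 8·0 + 3 + 10·2 = 26
  Proposal F: 3·4 + 6·4 + 4·1 + 8·2 + 2 + 10·0 = 58
  Proposal B: 3·2 + 6·3 + 4·4 + 8·3 + 0 + 10·3 = 94
  Proposal G: 3·0 + 6·1 + 4·2 + 8·1 + 1 + 10·4 = 63
  Proposal C: 3·3 + 6·2 + 4·3 + 8·4 + 4 + 10·1 = 79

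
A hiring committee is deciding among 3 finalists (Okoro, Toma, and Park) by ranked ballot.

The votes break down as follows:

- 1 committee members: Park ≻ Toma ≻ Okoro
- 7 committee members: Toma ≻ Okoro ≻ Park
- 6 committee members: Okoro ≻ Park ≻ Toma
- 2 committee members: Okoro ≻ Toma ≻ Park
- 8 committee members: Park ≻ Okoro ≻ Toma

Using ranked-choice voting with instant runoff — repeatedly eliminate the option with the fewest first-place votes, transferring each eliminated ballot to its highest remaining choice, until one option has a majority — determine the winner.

Round 1: Park 9, Okoro 8, Toma 7. Toma has the fewest and is eliminated.
Round 2: Okoro 15, Park 9. Okoro has a majority.

Okoro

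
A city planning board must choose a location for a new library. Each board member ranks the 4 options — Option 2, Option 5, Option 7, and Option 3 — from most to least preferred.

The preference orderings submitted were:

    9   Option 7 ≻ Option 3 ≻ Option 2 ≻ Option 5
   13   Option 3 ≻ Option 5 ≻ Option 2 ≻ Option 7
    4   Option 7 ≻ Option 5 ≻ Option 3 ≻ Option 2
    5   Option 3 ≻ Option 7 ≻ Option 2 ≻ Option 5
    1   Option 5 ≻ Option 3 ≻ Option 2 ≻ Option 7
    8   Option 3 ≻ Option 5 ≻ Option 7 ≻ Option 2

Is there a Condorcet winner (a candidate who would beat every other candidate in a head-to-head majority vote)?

Yes

Head-to-head results (40 voters total):
Option 2 vs Option 5: Option 5 wins 26–14.
Option 2 vs Option 7: Option 7 wins 26–14.
Option 2 vs Option 3: Option 3 wins 40–0.
Option 5 vs Option 7: Option 5 wins 22–18.
Option 5 vs Option 3: Option 3 wins 35–5.
Option 7 vs Option 3: Option 3 wins 27–13.
Option 3 beats each rival — Option 2 (40–0), Option 5 (35–5), Option 7 (27–13) — so Option 3 is the Condorcet winner.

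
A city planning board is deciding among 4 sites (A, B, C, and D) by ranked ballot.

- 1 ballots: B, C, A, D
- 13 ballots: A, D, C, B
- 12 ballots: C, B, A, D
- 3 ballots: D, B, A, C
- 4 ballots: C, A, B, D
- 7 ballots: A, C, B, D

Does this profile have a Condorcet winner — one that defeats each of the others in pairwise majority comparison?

Head-to-head results (40 voters total):
A vs B: A wins 24–16.
A vs C: A wins 23–17.
A vs D: A wins 37–3.
B vs C: C wins 36–4.
B vs D: B wins 24–16.
C vs D: C wins 24–16.
A beats each rival — B (24–16), C (23–17), D (37–3) — so A is the Condorcet winner.

Yes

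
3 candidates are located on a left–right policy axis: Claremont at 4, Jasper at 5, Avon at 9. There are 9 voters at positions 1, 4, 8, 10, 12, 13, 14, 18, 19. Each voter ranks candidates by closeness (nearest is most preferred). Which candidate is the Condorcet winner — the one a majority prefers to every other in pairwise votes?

Avon

With single-peaked preferences on a line, the Condorcet winner is the candidate closest to the median voter.
The median voter (position 12) is closest to Avon at 9.
Check: Avon vs Jasper — voters closer to Avon: 7 of 9.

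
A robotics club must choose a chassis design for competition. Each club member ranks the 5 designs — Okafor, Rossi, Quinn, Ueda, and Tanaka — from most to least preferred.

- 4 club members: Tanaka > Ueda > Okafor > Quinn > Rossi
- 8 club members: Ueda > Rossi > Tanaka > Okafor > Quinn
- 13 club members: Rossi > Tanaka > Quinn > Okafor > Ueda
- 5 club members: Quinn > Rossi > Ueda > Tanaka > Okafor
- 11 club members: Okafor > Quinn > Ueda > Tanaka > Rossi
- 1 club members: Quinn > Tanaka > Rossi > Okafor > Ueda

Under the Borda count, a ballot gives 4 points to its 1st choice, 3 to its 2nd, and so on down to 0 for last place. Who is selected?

Rossi

Borda scores:
  Okafor: 4·2 + 8·1 + 13·1 + 5·0 + 11·4 + 1 = 74
  Rossi: 4·0 + 8·3 + 13·4 + 5·3 + 11·0 + 2 = 93
  Quinn: 4·1 + 8·0 + 13·2 + 5·4 + 11·3 + 4 = 87
  Ueda: 4·3 + 8·4 + 13·0 + 5·2 + 11·2 + 0 = 76
  Tanaka: 4·4 + 8·2 + 13·3 + 5·1 + 11·1 + 3 = 90
Rossi has the highest total.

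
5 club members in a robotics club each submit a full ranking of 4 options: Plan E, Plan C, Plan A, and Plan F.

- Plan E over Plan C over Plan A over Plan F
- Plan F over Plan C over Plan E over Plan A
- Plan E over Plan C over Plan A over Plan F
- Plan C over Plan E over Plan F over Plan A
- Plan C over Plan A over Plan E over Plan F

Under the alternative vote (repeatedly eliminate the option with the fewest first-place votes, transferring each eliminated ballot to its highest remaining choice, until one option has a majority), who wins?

Round 1: Plan E 2, Plan C 2, Plan F 1, Plan A 0. Plan A has the fewest and is eliminated.
Round 2: Plan E 2, Plan C 2, Plan F 1. Plan F has the fewest and is eliminated.
Round 3: Plan C 3, Plan E 2. Plan C has a majority.

Plan C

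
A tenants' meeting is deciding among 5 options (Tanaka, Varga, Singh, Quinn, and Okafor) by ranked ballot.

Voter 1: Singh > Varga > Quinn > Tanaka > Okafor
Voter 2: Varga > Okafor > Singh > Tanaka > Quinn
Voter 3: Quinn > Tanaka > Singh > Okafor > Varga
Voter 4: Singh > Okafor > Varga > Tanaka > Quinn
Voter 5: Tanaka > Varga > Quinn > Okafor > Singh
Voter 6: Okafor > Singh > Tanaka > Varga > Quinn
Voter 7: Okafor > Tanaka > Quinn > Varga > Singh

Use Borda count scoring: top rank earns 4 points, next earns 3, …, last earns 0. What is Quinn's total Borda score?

10

Borda scores:
  Tanaka: 1 + 1 + 3 + 1 + 4 + 2 + 3 = 15
  Varga: 3 + 4 + 0 + 2 + 3 + 1 + 1 = 14
  Singh: 4 + 2 + 2 + 4 + 0 + 3 + 0 = 15
  Quinn: 2 + 0 + 4 + 0 + 2 + 0 + 2 = 10
  Okafor: 0 + 3 + 1 + 3 + 1 + 4 + 4 = 16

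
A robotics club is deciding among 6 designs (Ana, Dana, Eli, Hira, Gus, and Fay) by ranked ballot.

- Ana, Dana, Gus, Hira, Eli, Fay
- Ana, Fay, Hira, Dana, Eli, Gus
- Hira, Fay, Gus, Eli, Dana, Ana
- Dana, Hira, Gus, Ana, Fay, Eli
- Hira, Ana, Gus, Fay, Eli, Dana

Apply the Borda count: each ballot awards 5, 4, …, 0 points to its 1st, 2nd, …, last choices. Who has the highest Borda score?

Hira

Borda scores:
  Ana: 5 + 5 + 0 + 2 + 4 = 16
  Dana: 4 + 2 + 1 + 5 + 0 = 12
  Eli: 1 + 1 + 2 + 0 + 1 = 5
  Hira: 2 + 3 + 5 + 4 + 5 = 19
  Gus: 3 + 0 + 3 + 3 + 3 = 12
  Fay: 0 + 4 + 4 + 1 + 2 = 11
Hira has the highest total.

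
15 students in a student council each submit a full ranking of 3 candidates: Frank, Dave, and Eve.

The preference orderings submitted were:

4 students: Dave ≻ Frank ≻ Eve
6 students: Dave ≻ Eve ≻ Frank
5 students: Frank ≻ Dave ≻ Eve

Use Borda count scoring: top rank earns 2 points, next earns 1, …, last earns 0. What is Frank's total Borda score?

Borda scores:
  Frank: 4·1 + 6·0 + 5·2 = 14
  Dave: 4·2 + 6·2 + 5·1 = 25
  Eve: 4·0 + 6·1 + 5·0 = 6

14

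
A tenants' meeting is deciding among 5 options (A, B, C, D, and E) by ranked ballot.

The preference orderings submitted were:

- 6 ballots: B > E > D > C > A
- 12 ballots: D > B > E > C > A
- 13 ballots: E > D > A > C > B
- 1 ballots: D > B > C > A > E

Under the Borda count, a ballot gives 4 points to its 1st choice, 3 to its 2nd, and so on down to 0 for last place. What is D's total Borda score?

Borda scores:
  A: 6·0 + 12·0 + 13·2 + 1 = 27
  B: 6·4 + 12·3 + 13·0 + 3 = 63
  C: 6·1 + 12·1 + 13·1 + 2 = 33
  D: 6·2 + 12·4 + 13·3 + 4 = 103
  E: 6·3 + 12·2 + 13·4 + 0 = 94

103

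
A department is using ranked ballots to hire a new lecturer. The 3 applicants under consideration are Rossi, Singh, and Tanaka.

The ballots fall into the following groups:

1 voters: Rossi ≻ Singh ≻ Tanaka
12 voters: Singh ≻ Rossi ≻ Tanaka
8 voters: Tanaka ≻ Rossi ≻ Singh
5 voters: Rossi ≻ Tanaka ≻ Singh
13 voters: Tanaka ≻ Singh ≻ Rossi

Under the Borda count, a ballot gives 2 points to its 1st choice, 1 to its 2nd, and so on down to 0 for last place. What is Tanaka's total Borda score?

Borda scores:
  Rossi: 2 + 12·1 + 8·1 + 5·2 + 13·0 = 32
  Singh: 1 + 12·2 + 8·0 + 5·0 + 13·1 = 38
  Tanaka: 0 + 12·0 + 8·2 + 5·1 + 13·2 = 47

47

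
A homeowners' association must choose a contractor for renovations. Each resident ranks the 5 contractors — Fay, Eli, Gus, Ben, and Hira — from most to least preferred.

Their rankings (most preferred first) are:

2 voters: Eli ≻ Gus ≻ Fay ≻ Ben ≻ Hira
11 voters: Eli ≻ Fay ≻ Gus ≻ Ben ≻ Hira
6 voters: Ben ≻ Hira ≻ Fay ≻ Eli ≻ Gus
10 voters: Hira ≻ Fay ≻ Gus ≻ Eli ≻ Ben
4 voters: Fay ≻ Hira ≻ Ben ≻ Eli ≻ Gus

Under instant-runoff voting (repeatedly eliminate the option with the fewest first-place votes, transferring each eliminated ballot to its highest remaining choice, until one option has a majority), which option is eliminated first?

Round 1: Eli 13, Hira 10, Ben 6, Fay 4, Gus 0. Gus has the fewest and is eliminated.
Round 2: Eli 13, Hira 10, Ben 6, Fay 4. Fay has the fewest and is eliminated.
Round 3: Hira 14, Eli 13, Ben 6. Ben has the fewest and is eliminated.
Round 4: Hira 20, Eli 13. Hira has a majority.

Gus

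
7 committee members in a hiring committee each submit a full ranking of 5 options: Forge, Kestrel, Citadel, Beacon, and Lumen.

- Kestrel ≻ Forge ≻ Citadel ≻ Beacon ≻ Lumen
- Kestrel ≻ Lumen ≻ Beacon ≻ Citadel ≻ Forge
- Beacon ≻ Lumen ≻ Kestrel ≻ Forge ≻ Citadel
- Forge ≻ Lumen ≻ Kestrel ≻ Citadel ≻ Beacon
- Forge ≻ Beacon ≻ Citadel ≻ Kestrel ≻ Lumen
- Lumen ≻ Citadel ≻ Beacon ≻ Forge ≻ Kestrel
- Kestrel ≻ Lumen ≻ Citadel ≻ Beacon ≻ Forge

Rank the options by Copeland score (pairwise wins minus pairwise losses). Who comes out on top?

Pairwise results:
  Forge vs Kestrel: Kestrel wins 4–3.
  Forge vs Citadel: Forge wins 4–3.
  Forge vs Beacon: Beacon wins 4–3.
  Forge vs Lumen: Lumen wins 4–3.
  Kestrel vs Citadel: Kestrel wins 5–2.
  Kestrel vs Beacon: Kestrel wins 4–3.
  Kestrel vs Lumen: Kestrel wins 4–3.
  Citadel vs Beacon: Citadel wins 4–3.
  Citadel vs Lumen: Lumen wins 5–2.
  Beacon vs Lumen: Lumen wins 4–3.
Copeland scores (wins − losses):
  Forge: 1 − 3 = -2
  Kestrel: 4 − 0 = 4
  Citadel: 1 − 3 = -2
  Beacon: 1 − 3 = -2
  Lumen: 3 − 1 = 2
Kestrel has the best Copeland score.

Kestrel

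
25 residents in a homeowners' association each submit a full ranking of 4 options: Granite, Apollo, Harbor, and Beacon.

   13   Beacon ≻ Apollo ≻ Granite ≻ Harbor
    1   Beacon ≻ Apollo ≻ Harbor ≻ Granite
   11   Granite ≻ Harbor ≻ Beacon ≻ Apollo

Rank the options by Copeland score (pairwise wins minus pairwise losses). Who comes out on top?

Beacon

Pairwise results:
  Granite vs Apollo: Apollo wins 14–11.
  Granite vs Harbor: Granite wins 24–1.
  Granite vs Beacon: Beacon wins 14–11.
  Apollo vs Harbor: Apollo wins 14–11.
  Apollo vs Beacon: Beacon wins 25–0.
  Harbor vs Beacon: Beacon wins 14–11.
Copeland scores (wins − losses):
  Granite: 1 − 2 = -1
  Apollo: 2 − 1 = 1
  Harbor: 0 − 3 = -3
  Beacon: 3 − 0 = 3
Beacon has the best Copeland score.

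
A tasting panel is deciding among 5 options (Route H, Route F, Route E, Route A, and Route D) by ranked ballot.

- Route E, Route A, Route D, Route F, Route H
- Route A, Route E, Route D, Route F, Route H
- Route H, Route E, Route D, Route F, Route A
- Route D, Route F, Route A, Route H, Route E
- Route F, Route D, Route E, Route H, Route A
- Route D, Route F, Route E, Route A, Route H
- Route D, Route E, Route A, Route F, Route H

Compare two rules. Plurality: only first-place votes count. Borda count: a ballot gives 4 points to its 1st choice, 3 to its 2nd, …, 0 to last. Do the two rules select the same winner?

Yes

Plurality first-place counts: Route H 1, Route F 1, Route E 1, Route A 1, Route D 3 → Route D.
Borda totals: Route H 6, Route F 14, Route E 17, Route A 12, Route D 21 → Route D.
The two rules agree on Route D.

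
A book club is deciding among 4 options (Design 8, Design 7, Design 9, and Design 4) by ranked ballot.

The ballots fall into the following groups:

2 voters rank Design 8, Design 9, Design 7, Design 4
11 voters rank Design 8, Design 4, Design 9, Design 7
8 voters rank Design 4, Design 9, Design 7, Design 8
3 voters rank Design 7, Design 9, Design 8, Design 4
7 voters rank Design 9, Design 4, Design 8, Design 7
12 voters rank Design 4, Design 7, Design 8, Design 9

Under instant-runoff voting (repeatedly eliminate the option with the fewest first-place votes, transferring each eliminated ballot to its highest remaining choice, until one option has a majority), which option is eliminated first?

Design 7

Round 1: Design 4 20, Design 8 13, Design 9 7, Design 7 3. Design 7 has the fewest and is eliminated.
Round 2: Design 4 20, Design 8 13, Design 9 10. Design 9 has the fewest and is eliminated.
Round 3: Design 4 27, Design 8 16. Design 4 has a majority.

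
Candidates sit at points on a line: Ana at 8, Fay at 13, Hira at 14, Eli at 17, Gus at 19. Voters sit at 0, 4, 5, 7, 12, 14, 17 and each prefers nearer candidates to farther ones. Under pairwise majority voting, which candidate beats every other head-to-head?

Ana

With single-peaked preferences on a line, the Condorcet winner is the candidate closest to the median voter.
The median voter (position 7) is closest to Ana at 8.
Check: Ana vs Hira — voters closer to Ana: 4 of 7.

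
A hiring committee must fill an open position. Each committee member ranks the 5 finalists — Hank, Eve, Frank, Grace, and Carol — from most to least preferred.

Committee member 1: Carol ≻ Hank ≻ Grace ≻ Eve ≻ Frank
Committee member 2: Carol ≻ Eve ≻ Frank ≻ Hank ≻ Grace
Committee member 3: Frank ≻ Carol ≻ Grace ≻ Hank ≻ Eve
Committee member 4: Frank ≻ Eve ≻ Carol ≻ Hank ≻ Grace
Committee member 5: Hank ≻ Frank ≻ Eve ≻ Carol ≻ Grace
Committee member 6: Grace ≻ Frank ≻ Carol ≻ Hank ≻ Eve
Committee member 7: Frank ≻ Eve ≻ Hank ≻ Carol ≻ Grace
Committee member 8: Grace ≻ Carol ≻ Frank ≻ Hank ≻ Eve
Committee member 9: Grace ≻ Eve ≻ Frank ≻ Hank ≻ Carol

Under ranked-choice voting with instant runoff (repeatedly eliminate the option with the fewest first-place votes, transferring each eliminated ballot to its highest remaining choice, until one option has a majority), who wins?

Round 1: Frank 3, Grace 3, Carol 2, Hank 1, Eve 0. Eve has the fewest and is eliminated.
Round 2: Frank 3, Grace 3, Carol 2, Hank 1. Hank has the fewest and is eliminated.
Round 3: Frank 4, Grace 3, Carol 2. Carol has the fewest and is eliminated.
Round 4: Frank 5, Grace 4. Frank has a majority.

Frank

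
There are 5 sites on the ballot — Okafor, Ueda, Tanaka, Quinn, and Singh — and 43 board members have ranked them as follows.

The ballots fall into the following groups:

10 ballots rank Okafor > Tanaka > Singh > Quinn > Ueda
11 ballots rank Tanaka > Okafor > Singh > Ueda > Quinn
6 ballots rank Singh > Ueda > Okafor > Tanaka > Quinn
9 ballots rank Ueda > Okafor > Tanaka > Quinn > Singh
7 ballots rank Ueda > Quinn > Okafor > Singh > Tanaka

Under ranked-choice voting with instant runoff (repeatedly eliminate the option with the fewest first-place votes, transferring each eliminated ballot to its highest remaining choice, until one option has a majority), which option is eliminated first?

Quinn

Round 1: Ueda 16, Tanaka 11, Okafor 10, Singh 6, Quinn 0. Quinn has the fewest and is eliminated.
Round 2: Ueda 16, Tanaka 11, Okafor 10, Singh 6. Singh has the fewest and is eliminated.
Round 3: Ueda 22, Tanaka 11, Okafor 10. Ueda has a majority.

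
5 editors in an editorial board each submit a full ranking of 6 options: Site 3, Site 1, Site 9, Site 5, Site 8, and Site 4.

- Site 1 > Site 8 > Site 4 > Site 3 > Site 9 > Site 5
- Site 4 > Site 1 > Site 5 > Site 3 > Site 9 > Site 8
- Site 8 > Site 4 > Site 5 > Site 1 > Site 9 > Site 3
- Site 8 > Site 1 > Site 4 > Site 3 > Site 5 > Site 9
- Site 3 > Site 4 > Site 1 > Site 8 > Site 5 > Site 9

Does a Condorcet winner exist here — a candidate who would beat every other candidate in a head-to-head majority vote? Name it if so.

Head-to-head results (5 voters total):
Site 3 vs Site 1: Site 1 wins 4–1.
Site 3 vs Site 9: Site 3 wins 4–1.
Site 3 vs Site 5: Site 3 wins 3–2.
Site 3 vs Site 8: Site 8 wins 3–2.
Site 3 vs Site 4: Site 4 wins 4–1.
Site 1 vs Site 9: Site 1 wins 5–0.
Site 1 vs Site 5: Site 1 wins 4–1.
Site 1 vs Site 8: Site 1 wins 3–2.
Site 1 vs Site 4: Site 4 wins 3–2.
Site 9 vs Site 5: Site 5 wins 4–1.
Site 9 vs Site 8: Site 8 wins 4–1.
Site 9 vs Site 4: Site 4 wins 5–0.
Site 5 vs Site 8: Site 8 wins 4–1.
Site 5 vs Site 4: Site 4 wins 5–0.
Site 8 vs Site 4: Site 8 wins 3–2.
No candidate beats all others: Site 1 beats Site 8 beats Site 4 beats Site 1, a majority cycle.

There is no Condorcet winner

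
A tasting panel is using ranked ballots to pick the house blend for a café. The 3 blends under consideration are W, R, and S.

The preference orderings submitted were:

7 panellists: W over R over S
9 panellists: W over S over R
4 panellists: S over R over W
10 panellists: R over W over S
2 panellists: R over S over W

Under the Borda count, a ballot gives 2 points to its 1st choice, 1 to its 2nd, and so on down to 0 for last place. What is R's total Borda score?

Borda scores:
  W: 7·2 + 9·2 + 4·0 + 10·1 + 2·0 = 42
  R: 7·1 + 9·0 + 4·1 + 10·2 + 2·2 = 35
  S: 7·0 + 9·1 + 4·2 + 10·0 + 2·1 = 19

35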